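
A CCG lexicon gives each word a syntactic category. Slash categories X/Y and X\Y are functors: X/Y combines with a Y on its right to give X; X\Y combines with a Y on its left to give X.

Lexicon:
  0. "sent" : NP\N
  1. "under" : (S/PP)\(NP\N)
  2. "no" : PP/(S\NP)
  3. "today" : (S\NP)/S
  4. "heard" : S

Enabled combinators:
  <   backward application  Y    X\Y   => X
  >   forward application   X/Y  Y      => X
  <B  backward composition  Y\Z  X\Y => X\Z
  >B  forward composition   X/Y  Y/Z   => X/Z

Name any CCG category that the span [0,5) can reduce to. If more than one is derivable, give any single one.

S

[0,5] S   >
  [0,2] S/PP   <
    [0,1] "sent" : NP\N
    [1,2] "under" : (S/PP)\(NP\N)
  [2,5] PP   >
    [2,3] "no" : PP/(S\NP)
    [3,5] S\NP   >
      [3,4] "today" : (S\NP)/S
      [4,5] "heard" : S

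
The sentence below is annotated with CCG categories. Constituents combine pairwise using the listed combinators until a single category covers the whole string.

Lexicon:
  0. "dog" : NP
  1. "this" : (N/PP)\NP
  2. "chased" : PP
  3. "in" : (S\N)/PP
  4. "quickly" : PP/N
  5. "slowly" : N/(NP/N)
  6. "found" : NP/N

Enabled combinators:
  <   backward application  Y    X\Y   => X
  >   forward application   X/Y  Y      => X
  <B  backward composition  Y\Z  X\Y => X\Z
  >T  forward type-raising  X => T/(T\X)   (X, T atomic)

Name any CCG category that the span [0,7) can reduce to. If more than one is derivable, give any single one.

[0,7] S   <
  [0,3] N   >
    [0,2] N/PP   <
      [0,1] "dog" : NP
      [1,2] "this" : (N/PP)\NP
    [2,3] "chased" : PP
  [3,7] S\N   >
    [3,4] "in" : (S\N)/PP
    [4,7] PP   >
      [4,5] "quickly" : PP/N
      [5,7] N   >
        [5,6] "slowly" : N/(NP/N)
        [6,7] "found" : NP/N

S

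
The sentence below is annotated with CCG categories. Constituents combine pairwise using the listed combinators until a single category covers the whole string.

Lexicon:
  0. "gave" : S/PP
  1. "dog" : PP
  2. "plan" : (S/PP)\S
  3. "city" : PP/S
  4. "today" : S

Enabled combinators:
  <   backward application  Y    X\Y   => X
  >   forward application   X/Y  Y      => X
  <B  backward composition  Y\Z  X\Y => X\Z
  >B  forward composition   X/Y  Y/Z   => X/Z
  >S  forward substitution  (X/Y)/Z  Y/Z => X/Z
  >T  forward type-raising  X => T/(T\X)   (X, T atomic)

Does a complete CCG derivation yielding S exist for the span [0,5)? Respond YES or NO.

YES

[0,5] S   >
  [0,3] S/PP   <
    [0,2] S   >
      [0,1] "gave" : S/PP
      [1,2] "dog" : PP
    [2,3] "plan" : (S/PP)\S
  [3,5] PP   >
    [3,4] "city" : PP/S
    [4,5] "today" : S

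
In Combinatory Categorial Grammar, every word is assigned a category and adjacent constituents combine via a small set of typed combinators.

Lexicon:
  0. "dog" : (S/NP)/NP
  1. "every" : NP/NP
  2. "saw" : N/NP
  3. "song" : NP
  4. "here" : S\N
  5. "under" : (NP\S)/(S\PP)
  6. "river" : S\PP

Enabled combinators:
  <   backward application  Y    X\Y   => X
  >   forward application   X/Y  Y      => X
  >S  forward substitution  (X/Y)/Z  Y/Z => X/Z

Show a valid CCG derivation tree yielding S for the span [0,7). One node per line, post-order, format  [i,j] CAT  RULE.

[0,1] (S/NP)/NP  lex  "dog"
[1,2] NP/NP  lex  "every"
[0,2] S/NP  >S  k=1
[2,3] N/NP  lex  "saw"
[3,4] NP  lex  "song"
[2,4] N  >  k=3
[4,5] S\N  lex  "here"
[2,5] S  <  k=4
[5,6] (NP\S)/(S\PP)  lex  "under"
[6,7] S\PP  lex  "river"
[5,7] NP\S  >  k=6
[2,7] NP  <  k=5
[0,7] S  >  k=2

[0,7] S   >
  [0,2] S/NP   >S
    [0,1] "dog" : (S/NP)/NP
    [1,2] "every" : NP/NP
  [2,7] NP   <
    [2,5] S   <
      [2,4] N   >
        [2,3] "saw" : N/NP
        [3,4] "song" : NP
      [4,5] "here" : S\N
    [5,7] NP\S   >
      [5,6] "under" : (NP\S)/(S\PP)
      [6,7] "river" : S\PP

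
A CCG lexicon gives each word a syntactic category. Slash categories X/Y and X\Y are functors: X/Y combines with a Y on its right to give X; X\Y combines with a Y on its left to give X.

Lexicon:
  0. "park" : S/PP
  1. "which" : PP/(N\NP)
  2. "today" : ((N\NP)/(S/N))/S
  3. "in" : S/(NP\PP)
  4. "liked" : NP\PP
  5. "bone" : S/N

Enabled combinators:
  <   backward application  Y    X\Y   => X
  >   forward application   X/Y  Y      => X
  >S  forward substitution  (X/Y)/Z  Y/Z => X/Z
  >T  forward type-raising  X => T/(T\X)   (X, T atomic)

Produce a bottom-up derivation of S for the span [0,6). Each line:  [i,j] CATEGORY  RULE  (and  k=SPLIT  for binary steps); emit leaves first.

[0,1] S/PP  lex  "park"
[1,2] PP/(N\NP)  lex  "which"
[2,3] ((N\NP)/(S/N))/S  lex  "today"
[3,4] S/(NP\PP)  lex  "in"
[4,5] NP\PP  lex  "liked"
[3,5] S  >  k=4
[2,5] (N\NP)/(S/N)  >  k=3
[5,6] S/N  lex  "bone"
[2,6] N\NP  >  k=5
[1,6] PP  >  k=2
[0,6] S  >  k=1

[0,6] S   >
  [0,1] "park" : S/PP
  [1,6] PP   >
    [1,2] "which" : PP/(N\NP)
    [2,6] N\NP   >
      [2,5] (N\NP)/(S/N)   >
        [2,3] "today" : ((N\NP)/(S/N))/S
        [3,5] S   >
          [3,4] "in" : S/(NP\PP)
          [4,5] "liked" : NP\PP
      [5,6] "bone" : S/N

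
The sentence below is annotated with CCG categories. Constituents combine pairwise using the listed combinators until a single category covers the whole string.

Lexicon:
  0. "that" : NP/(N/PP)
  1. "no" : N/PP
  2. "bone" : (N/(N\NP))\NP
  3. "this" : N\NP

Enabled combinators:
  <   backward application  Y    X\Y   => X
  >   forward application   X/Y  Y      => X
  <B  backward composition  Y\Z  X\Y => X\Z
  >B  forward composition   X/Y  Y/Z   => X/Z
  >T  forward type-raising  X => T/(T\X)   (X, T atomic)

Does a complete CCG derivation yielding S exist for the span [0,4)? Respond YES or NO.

NO

NP/(N/PP) N/PP (N/(N\NP))\NP N\NP
CKY chart[0,4] = {N, N/(N\N), NP/(NP\N), PP/(PP\N), S/(S\N)}; S ∉ chart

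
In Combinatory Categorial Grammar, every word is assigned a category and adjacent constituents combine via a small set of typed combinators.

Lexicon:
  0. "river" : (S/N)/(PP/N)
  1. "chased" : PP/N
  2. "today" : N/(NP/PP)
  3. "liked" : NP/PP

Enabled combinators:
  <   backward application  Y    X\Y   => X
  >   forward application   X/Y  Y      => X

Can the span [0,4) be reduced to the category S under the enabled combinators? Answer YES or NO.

[0,4] S   >
  [0,2] S/N   >
    [0,1] "river" : (S/N)/(PP/N)
    [1,2] "chased" : PP/N
  [2,4] N   >
    [2,3] "today" : N/(NP/PP)
    [3,4] "liked" : NP/PP

YES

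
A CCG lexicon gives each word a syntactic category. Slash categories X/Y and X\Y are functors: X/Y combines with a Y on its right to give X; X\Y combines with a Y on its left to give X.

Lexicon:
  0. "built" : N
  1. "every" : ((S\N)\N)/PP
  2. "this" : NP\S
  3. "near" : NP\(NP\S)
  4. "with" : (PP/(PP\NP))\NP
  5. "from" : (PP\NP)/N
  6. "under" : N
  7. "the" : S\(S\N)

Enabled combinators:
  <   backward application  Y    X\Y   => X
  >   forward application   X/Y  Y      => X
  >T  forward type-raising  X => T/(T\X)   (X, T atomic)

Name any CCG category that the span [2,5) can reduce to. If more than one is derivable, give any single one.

PP/(PP\NP)

[0,8] S   <
  [0,7] S\N   <
    [0,1] "built" : N
    [1,7] (S\N)\N   >
      [1,2] "every" : ((S\N)\N)/PP
      [2,7] PP   >
        [2,5] PP/(PP\NP)   <
          [2,4] NP   <
            [2,3] "this" : NP\S
            [3,4] "near" : NP\(NP\S)
          [4,5] "with" : (PP/(PP\NP))\NP
        [5,7] PP\NP   >
          [5,6] "from" : (PP\NP)/N
          [6,7] "under" : N
  [7,8] "the" : S\(S\N)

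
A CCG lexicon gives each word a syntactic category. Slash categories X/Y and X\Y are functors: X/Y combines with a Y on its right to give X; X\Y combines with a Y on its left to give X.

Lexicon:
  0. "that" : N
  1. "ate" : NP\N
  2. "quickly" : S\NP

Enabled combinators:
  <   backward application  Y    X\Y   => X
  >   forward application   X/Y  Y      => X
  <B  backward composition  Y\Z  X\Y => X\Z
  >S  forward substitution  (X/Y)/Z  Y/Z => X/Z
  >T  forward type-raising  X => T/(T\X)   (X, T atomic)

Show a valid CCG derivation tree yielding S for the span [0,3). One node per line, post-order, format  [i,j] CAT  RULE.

[0,3] S   <
  [0,1] "that" : N
  [1,3] S\N   <B
    [1,2] "ate" : NP\N
    [2,3] "quickly" : S\NP

[0,1] N  lex  "that"
[1,2] NP\N  lex  "ate"
[2,3] S\NP  lex  "quickly"
[1,3] S\N  <B  k=2
[0,3] S  <  k=1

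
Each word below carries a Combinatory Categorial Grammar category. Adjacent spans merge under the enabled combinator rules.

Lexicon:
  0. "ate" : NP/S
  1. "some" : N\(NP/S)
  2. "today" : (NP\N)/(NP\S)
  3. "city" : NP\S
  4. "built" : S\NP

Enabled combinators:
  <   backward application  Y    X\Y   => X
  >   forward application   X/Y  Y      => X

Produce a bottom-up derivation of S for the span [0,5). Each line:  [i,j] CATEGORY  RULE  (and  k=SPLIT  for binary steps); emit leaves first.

[0,1] NP/S  lex  "ate"
[1,2] N\(NP/S)  lex  "some"
[0,2] N  <  k=1
[2,3] (NP\N)/(NP\S)  lex  "today"
[3,4] NP\S  lex  "city"
[2,4] NP\N  >  k=3
[0,4] NP  <  k=2
[4,5] S\NP  lex  "built"
[0,5] S  <  k=4

[0,5] S   <
  [0,4] NP   <
    [0,2] N   <
      [0,1] "ate" : NP/S
      [1,2] "some" : N\(NP/S)
    [2,4] NP\N   >
      [2,3] "today" : (NP\N)/(NP\S)
      [3,4] "city" : NP\S
  [4,5] "built" : S\NP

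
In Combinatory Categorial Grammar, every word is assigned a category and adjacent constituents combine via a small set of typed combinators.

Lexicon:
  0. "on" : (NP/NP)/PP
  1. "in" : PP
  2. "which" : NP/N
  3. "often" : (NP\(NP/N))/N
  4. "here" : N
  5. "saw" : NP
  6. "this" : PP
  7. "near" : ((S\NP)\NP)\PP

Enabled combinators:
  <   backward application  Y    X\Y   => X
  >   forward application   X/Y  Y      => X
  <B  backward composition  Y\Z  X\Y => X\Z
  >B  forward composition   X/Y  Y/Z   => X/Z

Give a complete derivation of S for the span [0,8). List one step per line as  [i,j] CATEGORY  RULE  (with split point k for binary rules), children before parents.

[0,8] S   <
  [0,5] NP   <
    [0,3] NP/N   >B
      [0,2] NP/NP   >
        [0,1] "on" : (NP/NP)/PP
        [1,2] "in" : PP
      [2,3] "which" : NP/N
    [3,5] NP\(NP/N)   >
      [3,4] "often" : (NP\(NP/N))/N
      [4,5] "here" : N
  [5,8] S\NP   <
    [5,6] "saw" : NP
    [6,8] (S\NP)\NP   <
      [6,7] "this" : PP
      [7,8] "near" : ((S\NP)\NP)\PP

[0,1] (NP/NP)/PP  lex  "on"
[1,2] PP  lex  "in"
[0,2] NP/NP  >  k=1
[2,3] NP/N  lex  "which"
[0,3] NP/N  >B  k=2
[3,4] (NP\(NP/N))/N  lex  "often"
[4,5] N  lex  "here"
[3,5] NP\(NP/N)  >  k=4
[0,5] NP  <  k=3
[5,6] NP  lex  "saw"
[6,7] PP  lex  "this"
[7,8] ((S\NP)\NP)\PP  lex  "near"
[6,8] (S\NP)\NP  <  k=7
[5,8] S\NP  <  k=6
[0,8] S  <  k=5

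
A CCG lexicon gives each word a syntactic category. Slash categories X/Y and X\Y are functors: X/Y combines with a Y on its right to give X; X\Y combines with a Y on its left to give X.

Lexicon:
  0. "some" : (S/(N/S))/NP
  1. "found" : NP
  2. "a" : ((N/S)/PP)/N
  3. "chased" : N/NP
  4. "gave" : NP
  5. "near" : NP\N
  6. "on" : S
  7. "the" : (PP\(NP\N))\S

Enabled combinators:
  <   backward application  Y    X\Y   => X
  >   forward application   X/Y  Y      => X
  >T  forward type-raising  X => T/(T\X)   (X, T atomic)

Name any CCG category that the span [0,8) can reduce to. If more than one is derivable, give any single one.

S

[0,8] S   >
  [0,2] S/(N/S)   >
    [0,1] "some" : (S/(N/S))/NP
    [1,2] "found" : NP
  [2,8] N/S   >
    [2,5] (N/S)/PP   >
      [2,3] "a" : ((N/S)/PP)/N
      [3,5] N   >
        [3,4] "chased" : N/NP
        [4,5] "gave" : NP
    [5,8] PP   <
      [5,6] "near" : NP\N
      [6,8] PP\(NP\N)   <
        [6,7] "on" : S
        [7,8] "the" : (PP\(NP\N))\S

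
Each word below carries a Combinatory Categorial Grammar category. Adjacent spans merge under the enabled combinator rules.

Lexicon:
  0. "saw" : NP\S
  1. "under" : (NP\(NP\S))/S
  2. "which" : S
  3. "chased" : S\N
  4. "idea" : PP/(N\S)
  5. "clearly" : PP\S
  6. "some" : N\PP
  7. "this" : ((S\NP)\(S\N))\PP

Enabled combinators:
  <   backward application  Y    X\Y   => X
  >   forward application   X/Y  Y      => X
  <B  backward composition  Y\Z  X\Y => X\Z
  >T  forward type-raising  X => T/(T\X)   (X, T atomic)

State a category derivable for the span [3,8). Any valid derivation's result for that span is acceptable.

S\NP

[0,8] S   <
  [0,3] NP   <
    [0,1] "saw" : NP\S
    [1,3] NP\(NP\S)   >
      [1,2] "under" : (NP\(NP\S))/S
      [2,3] "which" : S
  [3,8] S\NP   <
    [3,4] "chased" : S\N
    [4,8] (S\NP)\(S\N)   <
      [4,7] PP   >
        [4,5] "idea" : PP/(N\S)
        [5,7] N\S   <B
          [5,6] "clearly" : PP\S
          [6,7] "some" : N\PP
      [7,8] "this" : ((S\NP)\(S\N))\PP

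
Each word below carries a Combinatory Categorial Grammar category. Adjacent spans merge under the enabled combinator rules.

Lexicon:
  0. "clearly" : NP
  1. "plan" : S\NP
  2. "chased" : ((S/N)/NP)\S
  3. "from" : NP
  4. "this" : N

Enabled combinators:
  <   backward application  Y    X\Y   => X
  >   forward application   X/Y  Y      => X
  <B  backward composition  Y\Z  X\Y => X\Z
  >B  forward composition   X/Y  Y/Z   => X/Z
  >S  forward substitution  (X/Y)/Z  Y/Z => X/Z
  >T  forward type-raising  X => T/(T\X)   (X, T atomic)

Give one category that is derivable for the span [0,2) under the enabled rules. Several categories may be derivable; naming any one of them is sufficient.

S

[0,5] S   >
  [0,4] S/N   >
    [0,3] (S/N)/NP   <
      [0,2] S   <
        [0,1] "clearly" : NP
        [1,2] "plan" : S\NP
      [2,3] "chased" : ((S/N)/NP)\S
    [3,4] "from" : NP
  [4,5] "this" : N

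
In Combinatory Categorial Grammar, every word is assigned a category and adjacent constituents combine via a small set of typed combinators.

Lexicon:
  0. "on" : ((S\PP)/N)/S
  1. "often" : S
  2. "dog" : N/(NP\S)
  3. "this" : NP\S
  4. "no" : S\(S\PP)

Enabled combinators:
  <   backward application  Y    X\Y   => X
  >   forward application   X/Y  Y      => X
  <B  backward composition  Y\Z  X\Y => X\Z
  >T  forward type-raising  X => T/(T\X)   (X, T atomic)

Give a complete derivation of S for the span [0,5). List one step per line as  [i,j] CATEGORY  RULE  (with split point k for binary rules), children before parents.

[0,5] S   <
  [0,4] S\PP   >
    [0,2] (S\PP)/N   >
      [0,1] "on" : ((S\PP)/N)/S
      [1,2] "often" : S
    [2,4] N   >
      [2,3] "dog" : N/(NP\S)
      [3,4] "this" : NP\S
  [4,5] "no" : S\(S\PP)

[0,1] ((S\PP)/N)/S  lex  "on"
[1,2] S  lex  "often"
[0,2] (S\PP)/N  >  k=1
[2,3] N/(NP\S)  lex  "dog"
[3,4] NP\S  lex  "this"
[2,4] N  >  k=3
[0,4] S\PP  >  k=2
[4,5] S\(S\PP)  lex  "no"
[0,5] S  <  k=4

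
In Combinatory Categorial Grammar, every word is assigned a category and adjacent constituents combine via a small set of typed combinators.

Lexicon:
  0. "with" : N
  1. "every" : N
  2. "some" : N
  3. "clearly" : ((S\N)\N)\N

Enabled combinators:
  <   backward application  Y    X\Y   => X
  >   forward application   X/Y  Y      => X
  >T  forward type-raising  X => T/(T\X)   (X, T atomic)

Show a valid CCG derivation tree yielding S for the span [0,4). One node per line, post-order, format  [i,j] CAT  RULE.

[0,4] S   <
  [0,1] "with" : N
  [1,4] S\N   <
    [1,2] "every" : N
    [2,4] (S\N)\N   <
      [2,3] "some" : N
      [3,4] "clearly" : ((S\N)\N)\N

[0,1] N  lex  "with"
[1,2] N  lex  "every"
[2,3] N  lex  "some"
[3,4] ((S\N)\N)\N  lex  "clearly"
[2,4] (S\N)\N  <  k=3
[1,4] S\N  <  k=2
[0,4] S  <  k=1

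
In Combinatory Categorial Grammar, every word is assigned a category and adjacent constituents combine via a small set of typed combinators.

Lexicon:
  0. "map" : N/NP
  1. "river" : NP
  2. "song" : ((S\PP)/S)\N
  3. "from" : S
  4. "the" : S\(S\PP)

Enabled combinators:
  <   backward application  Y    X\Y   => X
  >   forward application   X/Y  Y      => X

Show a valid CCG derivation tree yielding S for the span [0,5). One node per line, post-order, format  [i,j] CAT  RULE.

[0,5] S   <
  [0,4] S\PP   >
    [0,3] (S\PP)/S   <
      [0,2] N   >
        [0,1] "map" : N/NP
        [1,2] "river" : NP
      [2,3] "song" : ((S\PP)/S)\N
    [3,4] "from" : S
  [4,5] "the" : S\(S\PP)

[0,1] N/NP  lex  "map"
[1,2] NP  lex  "river"
[0,2] N  >  k=1
[2,3] ((S\PP)/S)\N  lex  "song"
[0,3] (S\PP)/S  <  k=2
[3,4] S  lex  "from"
[0,4] S\PP  >  k=3
[4,5] S\(S\PP)  lex  "the"
[0,5] S  <  k=4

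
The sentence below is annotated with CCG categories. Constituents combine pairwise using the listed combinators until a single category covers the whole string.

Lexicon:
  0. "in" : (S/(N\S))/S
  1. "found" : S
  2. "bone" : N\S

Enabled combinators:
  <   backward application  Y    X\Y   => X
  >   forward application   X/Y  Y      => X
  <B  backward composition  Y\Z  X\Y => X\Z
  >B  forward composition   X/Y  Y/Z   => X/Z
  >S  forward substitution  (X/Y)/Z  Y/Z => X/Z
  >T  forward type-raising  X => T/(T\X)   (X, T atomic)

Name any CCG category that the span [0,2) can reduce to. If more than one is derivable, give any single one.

[0,3] S   >
  [0,2] S/(N\S)   >
    [0,1] "in" : (S/(N\S))/S
    [1,2] "found" : S
  [2,3] "bone" : N\S

S/(N\S)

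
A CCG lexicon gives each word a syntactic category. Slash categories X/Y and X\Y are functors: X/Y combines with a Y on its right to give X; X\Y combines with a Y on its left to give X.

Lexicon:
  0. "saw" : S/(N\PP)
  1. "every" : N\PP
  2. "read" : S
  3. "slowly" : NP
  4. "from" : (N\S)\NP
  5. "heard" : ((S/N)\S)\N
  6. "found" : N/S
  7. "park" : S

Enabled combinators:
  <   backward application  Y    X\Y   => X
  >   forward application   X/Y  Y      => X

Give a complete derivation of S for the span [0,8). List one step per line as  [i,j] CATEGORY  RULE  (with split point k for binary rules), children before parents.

[0,1] S/(N\PP)  lex  "saw"
[1,2] N\PP  lex  "every"
[0,2] S  >  k=1
[2,3] S  lex  "read"
[3,4] NP  lex  "slowly"
[4,5] (N\S)\NP  lex  "from"
[3,5] N\S  <  k=4
[2,5] N  <  k=3
[5,6] ((S/N)\S)\N  lex  "heard"
[2,6] (S/N)\S  <  k=5
[0,6] S/N  <  k=2
[6,7] N/S  lex  "found"
[7,8] S  lex  "park"
[6,8] N  >  k=7
[0,8] S  >  k=6

[0,8] S   >
  [0,6] S/N   <
    [0,2] S   >
      [0,1] "saw" : S/(N\PP)
      [1,2] "every" : N\PP
    [2,6] (S/N)\S   <
      [2,5] N   <
        [2,3] "read" : S
        [3,5] N\S   <
          [3,4] "slowly" : NP
          [4,5] "from" : (N\S)\NP
      [5,6] "heard" : ((S/N)\S)\N
  [6,8] N   >
    [6,7] "found" : N/S
    [7,8] "park" : S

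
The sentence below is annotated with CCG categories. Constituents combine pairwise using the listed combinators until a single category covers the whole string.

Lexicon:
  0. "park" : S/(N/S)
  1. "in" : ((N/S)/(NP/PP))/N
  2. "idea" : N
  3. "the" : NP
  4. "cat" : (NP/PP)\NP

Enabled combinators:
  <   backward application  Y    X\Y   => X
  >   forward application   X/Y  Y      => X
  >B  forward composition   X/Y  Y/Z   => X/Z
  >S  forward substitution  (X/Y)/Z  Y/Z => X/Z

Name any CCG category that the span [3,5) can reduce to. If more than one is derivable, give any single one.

[0,5] S   >
  [0,1] "park" : S/(N/S)
  [1,5] N/S   >
    [1,3] (N/S)/(NP/PP)   >
      [1,2] "in" : ((N/S)/(NP/PP))/N
      [2,3] "idea" : N
    [3,5] NP/PP   <
      [3,4] "the" : NP
      [4,5] "cat" : (NP/PP)\NP

NP/PP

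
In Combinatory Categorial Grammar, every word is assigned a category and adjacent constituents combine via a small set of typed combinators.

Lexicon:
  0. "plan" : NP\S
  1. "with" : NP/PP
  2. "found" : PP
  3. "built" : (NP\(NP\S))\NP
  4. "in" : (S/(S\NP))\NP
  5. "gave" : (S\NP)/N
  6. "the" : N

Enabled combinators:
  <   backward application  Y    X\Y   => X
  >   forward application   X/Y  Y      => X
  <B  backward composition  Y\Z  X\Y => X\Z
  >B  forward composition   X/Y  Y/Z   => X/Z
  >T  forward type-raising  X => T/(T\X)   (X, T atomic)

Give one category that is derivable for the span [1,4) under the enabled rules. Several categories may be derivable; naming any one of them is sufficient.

NP\(NP\S)

[0,7] S   >
  [0,5] S/(S\NP)   <
    [0,4] NP   <
      [0,1] "plan" : NP\S
      [1,4] NP\(NP\S)   <
        [1,3] NP   >
          [1,2] "with" : NP/PP
          [2,3] "found" : PP
        [3,4] "built" : (NP\(NP\S))\NP
    [4,5] "in" : (S/(S\NP))\NP
  [5,7] S\NP   >
    [5,6] "gave" : (S\NP)/N
    [6,7] "the" : N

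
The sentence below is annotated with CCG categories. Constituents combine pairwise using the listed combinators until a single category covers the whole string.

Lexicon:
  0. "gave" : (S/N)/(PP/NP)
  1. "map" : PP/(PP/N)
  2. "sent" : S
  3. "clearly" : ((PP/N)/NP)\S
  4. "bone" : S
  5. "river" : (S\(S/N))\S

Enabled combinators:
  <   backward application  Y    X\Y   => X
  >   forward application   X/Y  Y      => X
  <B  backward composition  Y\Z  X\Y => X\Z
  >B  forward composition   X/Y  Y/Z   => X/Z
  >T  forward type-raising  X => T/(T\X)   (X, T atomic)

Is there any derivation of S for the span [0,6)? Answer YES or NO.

YES

[0,6] S   <
  [0,4] S/N   >
    [0,1] "gave" : (S/N)/(PP/NP)
    [1,4] PP/NP   >B
      [1,2] "map" : PP/(PP/N)
      [2,4] (PP/N)/NP   <
        [2,3] "sent" : S
        [3,4] "clearly" : ((PP/N)/NP)\S
  [4,6] S\(S/N)   <
    [4,5] "bone" : S
    [5,6] "river" : (S\(S/N))\S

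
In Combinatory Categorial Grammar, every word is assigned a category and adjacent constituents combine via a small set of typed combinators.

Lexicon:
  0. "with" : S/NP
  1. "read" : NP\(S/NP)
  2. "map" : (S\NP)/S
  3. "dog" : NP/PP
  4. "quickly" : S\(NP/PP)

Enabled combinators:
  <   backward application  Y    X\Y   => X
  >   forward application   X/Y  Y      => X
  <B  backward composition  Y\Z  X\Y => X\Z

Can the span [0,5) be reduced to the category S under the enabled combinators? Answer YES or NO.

YES

[0,5] S   <
  [0,2] NP   <
    [0,1] "with" : S/NP
    [1,2] "read" : NP\(S/NP)
  [2,5] S\NP   >
    [2,3] "map" : (S\NP)/S
    [3,5] S   <
      [3,4] "dog" : NP/PP
      [4,5] "quickly" : S\(NP/PP)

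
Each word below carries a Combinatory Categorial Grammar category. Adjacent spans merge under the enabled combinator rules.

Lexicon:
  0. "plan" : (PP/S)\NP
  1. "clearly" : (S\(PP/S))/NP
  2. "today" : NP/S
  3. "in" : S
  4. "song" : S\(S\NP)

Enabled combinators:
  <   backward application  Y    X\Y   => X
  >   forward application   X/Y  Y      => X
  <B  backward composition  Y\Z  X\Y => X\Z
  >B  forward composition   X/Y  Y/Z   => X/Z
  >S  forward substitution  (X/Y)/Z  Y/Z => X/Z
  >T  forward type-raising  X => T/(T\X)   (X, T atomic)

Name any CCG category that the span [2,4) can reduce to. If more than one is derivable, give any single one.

[0,5] S   <
  [0,4] S\NP   <B
    [0,1] "plan" : (PP/S)\NP
    [1,4] S\(PP/S)   >
      [1,2] "clearly" : (S\(PP/S))/NP
      [2,4] NP   >
        [2,3] "today" : NP/S
        [3,4] "in" : S
  [4,5] "song" : S\(S\NP)

NP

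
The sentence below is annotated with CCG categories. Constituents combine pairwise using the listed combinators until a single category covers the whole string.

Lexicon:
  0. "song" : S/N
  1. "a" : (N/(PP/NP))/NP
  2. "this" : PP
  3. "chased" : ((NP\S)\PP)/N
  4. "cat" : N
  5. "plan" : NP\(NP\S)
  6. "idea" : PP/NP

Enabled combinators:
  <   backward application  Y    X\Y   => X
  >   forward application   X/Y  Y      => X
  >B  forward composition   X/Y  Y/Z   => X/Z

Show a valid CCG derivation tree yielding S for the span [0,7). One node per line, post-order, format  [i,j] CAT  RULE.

[0,1] S/N  lex  "song"
[1,2] (N/(PP/NP))/NP  lex  "a"
[2,3] PP  lex  "this"
[3,4] ((NP\S)\PP)/N  lex  "chased"
[4,5] N  lex  "cat"
[3,5] (NP\S)\PP  >  k=4
[2,5] NP\S  <  k=3
[5,6] NP\(NP\S)  lex  "plan"
[2,6] NP  <  k=5
[1,6] N/(PP/NP)  >  k=2
[6,7] PP/NP  lex  "idea"
[1,7] N  >  k=6
[0,7] S  >  k=1

[0,7] S   >
  [0,1] "song" : S/N
  [1,7] N   >
    [1,6] N/(PP/NP)   >
      [1,2] "a" : (N/(PP/NP))/NP
      [2,6] NP   <
        [2,5] NP\S   <
          [2,3] "this" : PP
          [3,5] (NP\S)\PP   >
            [3,4] "chased" : ((NP\S)\PP)/N
            [4,5] "cat" : N
        [5,6] "plan" : NP\(NP\S)
    [6,7] "idea" : PP/NP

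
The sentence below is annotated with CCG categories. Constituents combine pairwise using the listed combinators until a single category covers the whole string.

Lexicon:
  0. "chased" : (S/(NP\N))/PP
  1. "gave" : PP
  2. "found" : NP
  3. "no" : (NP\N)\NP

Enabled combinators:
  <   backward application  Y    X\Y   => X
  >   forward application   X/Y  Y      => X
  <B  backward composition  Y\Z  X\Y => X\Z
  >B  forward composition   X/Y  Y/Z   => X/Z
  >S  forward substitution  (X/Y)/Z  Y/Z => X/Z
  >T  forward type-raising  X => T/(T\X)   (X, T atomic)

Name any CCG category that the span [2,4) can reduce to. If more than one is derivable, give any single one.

[0,4] S   >
  [0,2] S/(NP\N)   >
    [0,1] "chased" : (S/(NP\N))/PP
    [1,2] "gave" : PP
  [2,4] NP\N   <
    [2,3] "found" : NP
    [3,4] "no" : (NP\N)\NP

NP\N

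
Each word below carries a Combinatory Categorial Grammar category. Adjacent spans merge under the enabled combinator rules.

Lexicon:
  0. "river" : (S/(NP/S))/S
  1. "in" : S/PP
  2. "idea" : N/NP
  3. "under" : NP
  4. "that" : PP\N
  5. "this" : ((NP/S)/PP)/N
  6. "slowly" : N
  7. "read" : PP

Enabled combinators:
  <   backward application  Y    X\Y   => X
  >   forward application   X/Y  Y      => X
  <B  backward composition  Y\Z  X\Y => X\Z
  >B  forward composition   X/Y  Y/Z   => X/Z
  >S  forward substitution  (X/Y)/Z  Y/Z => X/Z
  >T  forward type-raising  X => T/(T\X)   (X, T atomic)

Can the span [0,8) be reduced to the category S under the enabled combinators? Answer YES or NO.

[0,8] S   >
  [0,5] S/(NP/S)   >
    [0,1] "river" : (S/(NP/S))/S
    [1,5] S   >
      [1,2] "in" : S/PP
      [2,5] PP   <
        [2,4] N   >
          [2,3] "idea" : N/NP
          [3,4] "under" : NP
        [4,5] "that" : PP\N
  [5,8] NP/S   >
    [5,7] (NP/S)/PP   >
      [5,6] "this" : ((NP/S)/PP)/N
      [6,7] "slowly" : N
    [7,8] "read" : PP

YES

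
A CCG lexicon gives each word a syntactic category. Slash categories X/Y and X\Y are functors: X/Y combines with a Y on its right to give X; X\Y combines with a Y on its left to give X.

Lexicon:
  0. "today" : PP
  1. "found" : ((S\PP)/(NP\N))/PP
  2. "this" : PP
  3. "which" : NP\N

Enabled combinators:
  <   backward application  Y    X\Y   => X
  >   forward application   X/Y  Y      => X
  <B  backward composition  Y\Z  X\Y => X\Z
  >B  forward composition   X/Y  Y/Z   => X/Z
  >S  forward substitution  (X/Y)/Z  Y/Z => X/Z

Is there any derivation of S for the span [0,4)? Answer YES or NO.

YES

[0,4] S   <
  [0,1] "today" : PP
  [1,4] S\PP   >
    [1,3] (S\PP)/(NP\N)   >
      [1,2] "found" : ((S\PP)/(NP\N))/PP
      [2,3] "this" : PP
    [3,4] "which" : NP\N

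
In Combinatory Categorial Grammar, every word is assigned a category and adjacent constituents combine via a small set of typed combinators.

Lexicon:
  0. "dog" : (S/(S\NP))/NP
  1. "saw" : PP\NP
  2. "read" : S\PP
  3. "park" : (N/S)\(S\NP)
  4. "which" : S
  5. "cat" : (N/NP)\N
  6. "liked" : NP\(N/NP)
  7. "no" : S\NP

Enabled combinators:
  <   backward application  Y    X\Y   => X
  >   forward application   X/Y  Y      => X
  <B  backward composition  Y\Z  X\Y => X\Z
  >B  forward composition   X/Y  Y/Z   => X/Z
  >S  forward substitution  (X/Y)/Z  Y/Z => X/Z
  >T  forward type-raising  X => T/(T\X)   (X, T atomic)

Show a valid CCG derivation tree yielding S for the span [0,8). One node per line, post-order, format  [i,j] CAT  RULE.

[0,1] (S/(S\NP))/NP  lex  "dog"
[1,2] PP\NP  lex  "saw"
[2,3] S\PP  lex  "read"
[1,3] S\NP  <B  k=2
[3,4] (N/S)\(S\NP)  lex  "park"
[1,4] N/S  <  k=3
[4,5] S  lex  "which"
[1,5] N  >  k=4
[5,6] (N/NP)\N  lex  "cat"
[1,6] N/NP  <  k=5
[6,7] NP\(N/NP)  lex  "liked"
[1,7] NP  <  k=6
[0,7] S/(S\NP)  >  k=1
[7,8] S\NP  lex  "no"
[0,8] S  >  k=7

[0,8] S   >
  [0,7] S/(S\NP)   >
    [0,1] "dog" : (S/(S\NP))/NP
    [1,7] NP   <
      [1,6] N/NP   <
        [1,5] N   >
          [1,4] N/S   <
            [1,3] S\NP   <B
              [1,2] "saw" : PP\NP
              [2,3] "read" : S\PP
            [3,4] "park" : (N/S)\(S\NP)
          [4,5] "which" : S
        [5,6] "cat" : (N/NP)\N
      [6,7] "liked" : NP\(N/NP)
  [7,8] "no" : S\NP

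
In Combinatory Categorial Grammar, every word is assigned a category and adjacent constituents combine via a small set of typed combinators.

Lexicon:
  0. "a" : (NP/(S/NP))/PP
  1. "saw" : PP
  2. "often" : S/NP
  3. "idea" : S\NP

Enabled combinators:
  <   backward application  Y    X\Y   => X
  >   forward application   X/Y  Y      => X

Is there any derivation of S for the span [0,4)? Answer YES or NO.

YES

[0,4] S   <
  [0,3] NP   >
    [0,2] NP/(S/NP)   >
      [0,1] "a" : (NP/(S/NP))/PP
      [1,2] "saw" : PP
    [2,3] "often" : S/NP
  [3,4] "idea" : S\NP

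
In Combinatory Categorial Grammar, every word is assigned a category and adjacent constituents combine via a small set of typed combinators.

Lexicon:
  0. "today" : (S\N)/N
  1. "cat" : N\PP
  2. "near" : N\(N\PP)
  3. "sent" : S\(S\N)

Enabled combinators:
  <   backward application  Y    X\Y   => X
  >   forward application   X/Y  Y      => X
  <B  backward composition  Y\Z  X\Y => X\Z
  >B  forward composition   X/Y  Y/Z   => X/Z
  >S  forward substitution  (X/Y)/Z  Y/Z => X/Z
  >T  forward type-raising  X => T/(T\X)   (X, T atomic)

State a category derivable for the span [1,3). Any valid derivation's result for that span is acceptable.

N

[0,4] S   <
  [0,3] S\N   >
    [0,1] "today" : (S\N)/N
    [1,3] N   <
      [1,2] "cat" : N\PP
      [2,3] "near" : N\(N\PP)
  [3,4] "sent" : S\(S\N)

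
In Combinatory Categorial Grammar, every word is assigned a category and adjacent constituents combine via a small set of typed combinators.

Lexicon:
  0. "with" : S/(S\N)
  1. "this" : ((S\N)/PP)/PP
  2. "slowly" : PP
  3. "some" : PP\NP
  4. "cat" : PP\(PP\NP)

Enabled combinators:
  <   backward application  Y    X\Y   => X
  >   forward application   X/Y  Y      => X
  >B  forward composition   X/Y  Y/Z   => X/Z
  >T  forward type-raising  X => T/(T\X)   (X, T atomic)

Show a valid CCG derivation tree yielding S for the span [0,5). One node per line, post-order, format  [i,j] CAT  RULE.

[0,5] S   >
  [0,1] "with" : S/(S\N)
  [1,5] S\N   >
    [1,3] (S\N)/PP   >
      [1,2] "this" : ((S\N)/PP)/PP
      [2,3] "slowly" : PP
    [3,5] PP   <
      [3,4] "some" : PP\NP
      [4,5] "cat" : PP\(PP\NP)

[0,1] S/(S\N)  lex  "with"
[1,2] ((S\N)/PP)/PP  lex  "this"
[2,3] PP  lex  "slowly"
[1,3] (S\N)/PP  >  k=2
[3,4] PP\NP  lex  "some"
[4,5] PP\(PP\NP)  lex  "cat"
[3,5] PP  <  k=4
[1,5] S\N  >  k=3
[0,5] S  >  k=1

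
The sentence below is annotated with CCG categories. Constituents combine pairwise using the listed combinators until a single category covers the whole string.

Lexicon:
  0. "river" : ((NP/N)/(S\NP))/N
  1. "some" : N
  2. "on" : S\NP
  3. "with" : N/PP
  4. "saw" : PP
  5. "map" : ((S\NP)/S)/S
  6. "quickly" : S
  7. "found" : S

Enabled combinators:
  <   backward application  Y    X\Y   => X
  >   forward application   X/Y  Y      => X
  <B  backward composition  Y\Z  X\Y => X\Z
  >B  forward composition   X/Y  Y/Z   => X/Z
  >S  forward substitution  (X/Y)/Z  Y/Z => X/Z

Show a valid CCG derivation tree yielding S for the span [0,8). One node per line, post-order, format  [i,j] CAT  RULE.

[0,1] ((NP/N)/(S\NP))/N  lex  "river"
[1,2] N  lex  "some"
[0,2] (NP/N)/(S\NP)  >  k=1
[2,3] S\NP  lex  "on"
[0,3] NP/N  >  k=2
[3,4] N/PP  lex  "with"
[4,5] PP  lex  "saw"
[3,5] N  >  k=4
[0,5] NP  >  k=3
[5,6] ((S\NP)/S)/S  lex  "map"
[6,7] S  lex  "quickly"
[5,7] (S\NP)/S  >  k=6
[7,8] S  lex  "found"
[5,8] S\NP  >  k=7
[0,8] S  <  k=5

[0,8] S   <
  [0,5] NP   >
    [0,3] NP/N   >
      [0,2] (NP/N)/(S\NP)   >
        [0,1] "river" : ((NP/N)/(S\NP))/N
        [1,2] "some" : N
      [2,3] "on" : S\NP
    [3,5] N   >
      [3,4] "with" : N/PP
      [4,5] "saw" : PP
  [5,8] S\NP   >
    [5,7] (S\NP)/S   >
      [5,6] "map" : ((S\NP)/S)/S
      [6,7] "quickly" : S
    [7,8] "found" : S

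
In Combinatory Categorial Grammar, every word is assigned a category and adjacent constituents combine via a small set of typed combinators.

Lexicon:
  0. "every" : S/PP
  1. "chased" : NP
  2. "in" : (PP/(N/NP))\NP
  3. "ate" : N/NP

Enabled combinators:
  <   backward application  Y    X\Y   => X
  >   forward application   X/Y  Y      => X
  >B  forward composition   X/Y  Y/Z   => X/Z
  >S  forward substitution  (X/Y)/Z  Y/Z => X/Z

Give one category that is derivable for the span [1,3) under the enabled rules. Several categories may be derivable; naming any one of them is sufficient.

PP/(N/NP)

[0,4] S   >
  [0,1] "every" : S/PP
  [1,4] PP   >
    [1,3] PP/(N/NP)   <
      [1,2] "chased" : NP
      [2,3] "in" : (PP/(N/NP))\NP
    [3,4] "ate" : N/NP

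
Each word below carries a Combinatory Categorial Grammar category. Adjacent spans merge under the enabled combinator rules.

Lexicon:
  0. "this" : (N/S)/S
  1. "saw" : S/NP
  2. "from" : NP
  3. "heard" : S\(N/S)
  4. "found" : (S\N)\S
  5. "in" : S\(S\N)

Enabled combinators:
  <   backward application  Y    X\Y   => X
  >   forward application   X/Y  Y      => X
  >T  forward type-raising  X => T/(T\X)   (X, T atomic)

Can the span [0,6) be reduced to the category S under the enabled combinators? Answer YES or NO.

[0,6] S   <
  [0,5] S\N   <
    [0,4] S   <
      [0,3] N/S   >
        [0,1] "this" : (N/S)/S
        [1,3] S   >
          [1,2] "saw" : S/NP
          [2,3] "from" : NP
      [3,4] "heard" : S\(N/S)
    [4,5] "found" : (S\N)\S
  [5,6] "in" : S\(S\N)

YES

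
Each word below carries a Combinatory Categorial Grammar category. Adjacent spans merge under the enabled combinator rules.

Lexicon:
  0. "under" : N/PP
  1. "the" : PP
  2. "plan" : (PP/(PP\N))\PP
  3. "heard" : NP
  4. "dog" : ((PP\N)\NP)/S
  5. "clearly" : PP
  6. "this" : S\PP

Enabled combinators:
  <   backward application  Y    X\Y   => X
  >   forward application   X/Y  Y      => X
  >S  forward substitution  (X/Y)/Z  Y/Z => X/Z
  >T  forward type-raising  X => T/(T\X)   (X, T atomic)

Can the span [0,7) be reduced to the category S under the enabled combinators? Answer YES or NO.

N/PP PP (PP/(PP\N))\PP NP ((PP\N)\NP)/S PP S\PP
CKY chart[0,7] = {N, N/(N\N), NP/(NP\N), PP/(PP\N), S/(S\N)}; S ∉ chart

NO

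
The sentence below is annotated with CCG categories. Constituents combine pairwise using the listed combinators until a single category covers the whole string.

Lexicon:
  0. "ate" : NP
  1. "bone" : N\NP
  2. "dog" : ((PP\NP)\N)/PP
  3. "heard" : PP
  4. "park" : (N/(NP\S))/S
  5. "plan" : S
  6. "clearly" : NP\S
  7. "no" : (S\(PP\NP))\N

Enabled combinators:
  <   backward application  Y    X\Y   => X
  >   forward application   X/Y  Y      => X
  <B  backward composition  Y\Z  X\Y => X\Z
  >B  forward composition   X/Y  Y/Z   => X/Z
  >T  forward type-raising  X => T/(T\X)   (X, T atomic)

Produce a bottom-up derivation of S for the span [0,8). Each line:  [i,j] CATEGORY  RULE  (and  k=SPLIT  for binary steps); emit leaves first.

[0,8] S   <
  [0,4] PP\NP   <
    [0,2] N   >
      [0,1] N/(N\NP)   >T
        [0,1] "ate" : NP
      [1,2] "bone" : N\NP
    [2,4] (PP\NP)\N   >
      [2,3] "dog" : ((PP\NP)\N)/PP
      [3,4] "heard" : PP
  [4,8] S\(PP\NP)   <
    [4,7] N   >
      [4,6] N/(NP\S)   >
        [4,5] "park" : (N/(NP\S))/S
        [5,6] "plan" : S
      [6,7] "clearly" : NP\S
    [7,8] "no" : (S\(PP\NP))\N

[0,1] NP  lex  "ate"
[0,1] N/(N\NP)  >T
[1,2] N\NP  lex  "bone"
[0,2] N  >  k=1
[2,3] ((PP\NP)\N)/PP  lex  "dog"
[3,4] PP  lex  "heard"
[2,4] (PP\NP)\N  >  k=3
[0,4] PP\NP  <  k=2
[4,5] (N/(NP\S))/S  lex  "park"
[5,6] S  lex  "plan"
[4,6] N/(NP\S)  >  k=5
[6,7] NP\S  lex  "clearly"
[4,7] N  >  k=6
[7,8] (S\(PP\NP))\N  lex  "no"
[4,8] S\(PP\NP)  <  k=7
[0,8] S  <  k=4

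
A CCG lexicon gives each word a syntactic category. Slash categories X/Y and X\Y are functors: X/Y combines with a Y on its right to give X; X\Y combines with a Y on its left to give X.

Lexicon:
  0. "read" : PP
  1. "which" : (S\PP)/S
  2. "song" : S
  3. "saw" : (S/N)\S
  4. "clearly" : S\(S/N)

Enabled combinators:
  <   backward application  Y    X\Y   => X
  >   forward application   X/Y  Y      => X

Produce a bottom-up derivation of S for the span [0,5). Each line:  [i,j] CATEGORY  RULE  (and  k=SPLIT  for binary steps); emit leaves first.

[0,1] PP  lex  "read"
[1,2] (S\PP)/S  lex  "which"
[2,3] S  lex  "song"
[3,4] (S/N)\S  lex  "saw"
[2,4] S/N  <  k=3
[4,5] S\(S/N)  lex  "clearly"
[2,5] S  <  k=4
[1,5] S\PP  >  k=2
[0,5] S  <  k=1

[0,5] S   <
  [0,1] "read" : PP
  [1,5] S\PP   >
    [1,2] "which" : (S\PP)/S
    [2,5] S   <
      [2,4] S/N   <
        [2,3] "song" : S
        [3,4] "saw" : (S/N)\S
      [4,5] "clearly" : S\(S/N)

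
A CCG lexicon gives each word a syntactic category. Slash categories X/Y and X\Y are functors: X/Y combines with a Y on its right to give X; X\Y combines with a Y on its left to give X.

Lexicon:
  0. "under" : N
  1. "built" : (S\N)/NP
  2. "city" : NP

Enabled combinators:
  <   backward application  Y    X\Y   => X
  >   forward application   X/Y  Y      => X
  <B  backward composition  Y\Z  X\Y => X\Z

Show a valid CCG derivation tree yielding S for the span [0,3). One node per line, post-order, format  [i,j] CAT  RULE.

[0,3] S   <
  [0,1] "under" : N
  [1,3] S\N   >
    [1,2] "built" : (S\N)/NP
    [2,3] "city" : NP

[0,1] N  lex  "under"
[1,2] (S\N)/NP  lex  "built"
[2,3] NP  lex  "city"
[1,3] S\N  >  k=2
[0,3] S  <  k=1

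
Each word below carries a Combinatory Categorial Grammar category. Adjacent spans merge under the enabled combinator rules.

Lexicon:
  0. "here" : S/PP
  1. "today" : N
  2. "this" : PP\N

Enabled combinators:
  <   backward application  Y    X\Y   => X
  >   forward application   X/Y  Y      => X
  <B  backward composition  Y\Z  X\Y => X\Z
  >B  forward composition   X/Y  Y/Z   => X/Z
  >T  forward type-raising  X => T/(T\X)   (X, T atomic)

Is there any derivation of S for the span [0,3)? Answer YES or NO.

YES

[0,3] S   >
  [0,1] "here" : S/PP
  [1,3] PP   <
    [1,2] "today" : N
    [2,3] "this" : PP\N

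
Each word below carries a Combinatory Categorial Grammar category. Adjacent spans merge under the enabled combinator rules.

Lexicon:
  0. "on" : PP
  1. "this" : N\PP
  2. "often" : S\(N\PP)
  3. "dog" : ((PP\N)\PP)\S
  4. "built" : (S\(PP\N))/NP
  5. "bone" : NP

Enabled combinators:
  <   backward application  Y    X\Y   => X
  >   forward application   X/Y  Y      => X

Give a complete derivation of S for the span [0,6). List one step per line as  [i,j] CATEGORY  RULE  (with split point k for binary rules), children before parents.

[0,1] PP  lex  "on"
[1,2] N\PP  lex  "this"
[2,3] S\(N\PP)  lex  "often"
[1,3] S  <  k=2
[3,4] ((PP\N)\PP)\S  lex  "dog"
[1,4] (PP\N)\PP  <  k=3
[0,4] PP\N  <  k=1
[4,5] (S\(PP\N))/NP  lex  "built"
[5,6] NP  lex  "bone"
[4,6] S\(PP\N)  >  k=5
[0,6] S  <  k=4

[0,6] S   <
  [0,4] PP\N   <
    [0,1] "on" : PP
    [1,4] (PP\N)\PP   <
      [1,3] S   <
        [1,2] "this" : N\PP
        [2,3] "often" : S\(N\PP)
      [3,4] "dog" : ((PP\N)\PP)\S
  [4,6] S\(PP\N)   >
    [4,5] "built" : (S\(PP\N))/NP
    [5,6] "bone" : NP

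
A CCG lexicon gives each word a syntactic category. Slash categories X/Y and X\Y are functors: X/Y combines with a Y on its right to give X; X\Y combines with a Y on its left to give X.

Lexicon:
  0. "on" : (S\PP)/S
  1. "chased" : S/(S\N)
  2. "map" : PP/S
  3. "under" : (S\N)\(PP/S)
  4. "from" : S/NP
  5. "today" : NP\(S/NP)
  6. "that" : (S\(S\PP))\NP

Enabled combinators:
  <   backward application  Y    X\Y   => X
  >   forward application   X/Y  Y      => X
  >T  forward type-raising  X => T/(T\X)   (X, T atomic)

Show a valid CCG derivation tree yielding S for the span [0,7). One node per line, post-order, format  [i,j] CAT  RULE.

[0,1] (S\PP)/S  lex  "on"
[1,2] S/(S\N)  lex  "chased"
[2,3] PP/S  lex  "map"
[3,4] (S\N)\(PP/S)  lex  "under"
[2,4] S\N  <  k=3
[1,4] S  >  k=2
[0,4] S\PP  >  k=1
[4,5] S/NP  lex  "from"
[5,6] NP\(S/NP)  lex  "today"
[4,6] NP  <  k=5
[6,7] (S\(S\PP))\NP  lex  "that"
[4,7] S\(S\PP)  <  k=6
[0,7] S  <  k=4

[0,7] S   <
  [0,4] S\PP   >
    [0,1] "on" : (S\PP)/S
    [1,4] S   >
      [1,2] "chased" : S/(S\N)
      [2,4] S\N   <
        [2,3] "map" : PP/S
        [3,4] "under" : (S\N)\(PP/S)
  [4,7] S\(S\PP)   <
    [4,6] NP   <
      [4,5] "from" : S/NP
      [5,6] "today" : NP\(S/NP)
    [6,7] "that" : (S\(S\PP))\NP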